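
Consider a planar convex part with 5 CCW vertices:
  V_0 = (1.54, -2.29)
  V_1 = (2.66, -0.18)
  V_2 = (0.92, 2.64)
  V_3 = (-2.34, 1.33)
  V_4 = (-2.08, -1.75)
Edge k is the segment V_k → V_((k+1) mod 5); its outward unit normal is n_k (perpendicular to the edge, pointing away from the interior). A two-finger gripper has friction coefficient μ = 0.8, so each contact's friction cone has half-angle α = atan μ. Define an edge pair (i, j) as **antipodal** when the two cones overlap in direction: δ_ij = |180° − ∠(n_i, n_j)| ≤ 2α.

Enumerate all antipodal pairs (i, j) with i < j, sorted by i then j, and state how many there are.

α = atan 0.8 = 38.66°;  2α = 77.32°
n_0 = (+0.8833, -0.4688)
n_1 = (+0.8510, +0.5251)
n_2 = (-0.3729, +0.9279)
n_3 = (-0.9965, -0.0841)
n_4 = (-0.1475, -0.9891)
  (0,1): δ = 120.36°  ·
  (0,2): δ = 40.15°  ✓
  (0,3): δ = 32.78°  ✓
  (0,4): δ = 109.48°  ·
  (1,2): δ = 99.78°  ·
  (1,3): δ = 26.85°  ✓
  (1,4): δ = 49.84°  ✓
  (2,3): δ = 107.07°  ·
  (2,4): δ = 30.38°  ✓
  (3,4): δ = 103.31°  ·
antipodal pairs: 5

count = 5; pairs: (0,2), (0,3), (1,3), (1,4), (2,4)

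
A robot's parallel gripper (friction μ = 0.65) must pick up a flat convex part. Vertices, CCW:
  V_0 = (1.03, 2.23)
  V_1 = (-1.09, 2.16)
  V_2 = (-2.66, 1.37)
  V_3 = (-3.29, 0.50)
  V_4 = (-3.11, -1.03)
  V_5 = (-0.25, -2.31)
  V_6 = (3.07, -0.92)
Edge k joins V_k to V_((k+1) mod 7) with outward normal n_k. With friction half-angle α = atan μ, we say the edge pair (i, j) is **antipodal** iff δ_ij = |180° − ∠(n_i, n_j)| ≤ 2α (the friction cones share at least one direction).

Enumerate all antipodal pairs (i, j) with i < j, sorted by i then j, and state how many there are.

count = 7; pairs: (0,4), (0,5), (1,4), (1,5), (2,5), (3,6), (4,6)

α = atan 0.65 = 33.02°;  2α = 66.05°
n_0 = (-0.0330, +0.9995)
n_1 = (-0.4495, +0.8933)
n_2 = (-0.8099, +0.5865)
n_3 = (-0.9932, -0.1168)
n_4 = (-0.4085, -0.9128)
n_5 = (+0.3862, -0.9224)
n_6 = (+0.8394, +0.5436)
  (0,1): δ = 155.18°  ·
  (0,2): δ = 127.80°  ·
  (0,3): δ = 85.18°  ·
  (0,4): δ = 26.00°  ✓
  (0,5): δ = 20.83°  ✓
  (0,6): δ = 121.04°  ·
  (1,2): δ = 152.62°  ·
  (1,3): δ = 110.00°  ·
  (1,4): δ = 50.82°  ✓
  (1,5): δ = 3.99°  ✓
  (1,6): δ = 96.22°  ·
  (2,3): δ = 137.38°  ·
  (2,4): δ = 78.20°  ·
  (2,5): δ = 31.37°  ✓
  (2,6): δ = 68.84°  ·
  (3,4): δ = 120.82°  ·
  (3,5): δ = 73.99°  ·
  (3,6): δ = 26.22°  ✓
  (4,5): δ = 133.17°  ·
  (4,6): δ = 32.96°  ✓
  (5,6): δ = 79.79°  ·
antipodal pairs: 7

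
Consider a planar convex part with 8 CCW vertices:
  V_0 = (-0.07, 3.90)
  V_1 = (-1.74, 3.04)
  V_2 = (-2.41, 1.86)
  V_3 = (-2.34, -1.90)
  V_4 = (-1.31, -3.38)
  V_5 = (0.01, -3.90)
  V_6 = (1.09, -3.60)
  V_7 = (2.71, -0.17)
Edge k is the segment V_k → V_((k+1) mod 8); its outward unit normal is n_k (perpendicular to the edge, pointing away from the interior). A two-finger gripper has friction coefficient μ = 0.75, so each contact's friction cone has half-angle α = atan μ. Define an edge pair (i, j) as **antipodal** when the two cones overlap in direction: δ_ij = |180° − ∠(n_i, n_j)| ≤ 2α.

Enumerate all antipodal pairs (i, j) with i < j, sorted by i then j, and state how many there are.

count = 12; pairs: (0,4), (0,5), (0,6), (1,5), (1,6), (1,7), (2,6), (2,7), (3,6), (3,7), (4,7), (5,7)

α = atan 0.75 = 36.87°;  2α = 73.74°
n_0 = (-0.4578, +0.8890)
n_1 = (-0.8696, +0.4938)
n_2 = (-0.9998, -0.0186)
n_3 = (-0.8208, -0.5712)
n_4 = (-0.3665, -0.9304)
n_5 = (+0.2676, -0.9635)
n_6 = (+0.9042, -0.4271)
n_7 = (+0.8258, +0.5640)
  (0,1): δ = 146.83°  ·
  (0,2): δ = 116.18°  ·
  (0,3): δ = 82.41°  ·
  (0,4): δ = 48.75°  ✓
  (0,5): δ = 11.72°  ✓
  (0,6): δ = 37.47°  ✓
  (0,7): δ = 97.09°  ·
  (1,2): δ = 149.35°  ·
  (1,3): δ = 115.58°  ·
  (1,4): δ = 81.91°  ·
  (1,5): δ = 44.89°  ✓
  (1,6): δ = 4.31°  ✓
  (1,7): δ = 63.92°  ✓
  (2,3): δ = 146.23°  ·
  (2,4): δ = 112.57°  ·
  (2,5): δ = 75.54°  ·
  (2,6): δ = 26.35°  ✓
  (2,7): δ = 33.27°  ✓
  (3,4): δ = 146.34°  ·
  (3,5): δ = 109.31°  ·
  (3,6): δ = 60.12°  ✓
  (3,7): δ = 0.50°  ✓
  (4,5): δ = 142.97°  ·
  (4,6): δ = 93.78°  ·
  (4,7): δ = 34.16°  ✓
  (5,6): δ = 130.81°  ·
  (5,7): δ = 71.19°  ✓
  (6,7): δ = 120.38°  ·
antipodal pairs: 12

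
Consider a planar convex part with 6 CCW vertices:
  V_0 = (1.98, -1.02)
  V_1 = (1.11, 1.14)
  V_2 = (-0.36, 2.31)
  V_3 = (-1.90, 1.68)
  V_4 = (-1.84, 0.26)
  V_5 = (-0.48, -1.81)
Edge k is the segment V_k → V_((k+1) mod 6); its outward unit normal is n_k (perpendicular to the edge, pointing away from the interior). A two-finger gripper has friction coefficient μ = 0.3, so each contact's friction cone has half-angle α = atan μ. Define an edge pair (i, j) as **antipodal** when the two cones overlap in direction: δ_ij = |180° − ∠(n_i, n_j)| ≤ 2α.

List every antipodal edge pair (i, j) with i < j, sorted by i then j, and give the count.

α = atan 0.3 = 16.70°;  2α = 33.40°
n_0 = (+0.9276, +0.3736)
n_1 = (+0.6227, +0.7824)
n_2 = (-0.3786, +0.9255)
n_3 = (-0.9991, -0.0422)
n_4 = (-0.8358, -0.5491)
n_5 = (+0.3058, -0.9521)
  (0,1): δ = 150.46°  ·
  (0,2): δ = 89.69°  ·
  (0,3): δ = 19.52°  ✓
  (0,4): δ = 11.37°  ✓
  (0,5): δ = 85.87°  ·
  (1,2): δ = 119.23°  ·
  (1,3): δ = 49.06°  ·
  (1,4): δ = 18.18°  ✓
  (1,5): δ = 56.32°  ·
  (2,3): δ = 109.83°  ·
  (2,4): δ = 78.94°  ·
  (2,5): δ = 4.45°  ✓
  (3,4): δ = 149.11°  ·
  (3,5): δ = 74.62°  ·
  (4,5): δ = 105.50°  ·
antipodal pairs: 4

count = 4; pairs: (0,3), (0,4), (1,4), (2,5)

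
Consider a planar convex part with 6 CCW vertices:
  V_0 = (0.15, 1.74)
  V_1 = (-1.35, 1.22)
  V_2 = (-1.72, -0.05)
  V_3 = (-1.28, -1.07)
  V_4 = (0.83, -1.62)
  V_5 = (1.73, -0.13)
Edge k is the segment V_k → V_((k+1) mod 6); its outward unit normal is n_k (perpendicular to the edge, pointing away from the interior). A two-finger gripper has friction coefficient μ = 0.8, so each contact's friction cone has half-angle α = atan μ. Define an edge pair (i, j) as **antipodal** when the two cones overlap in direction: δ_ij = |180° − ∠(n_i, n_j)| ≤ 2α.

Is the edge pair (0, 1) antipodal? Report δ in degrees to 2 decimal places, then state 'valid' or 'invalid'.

δ = 125.36°, invalid

α = atan 0.8 = 38.66°;  2α = 77.32°
edge 0: e_0 = (-1.50, -0.52);  n_0 = (-0.3275, +0.9448)
edge 1: e_1 = (-0.37, -1.27);  n_1 = (-0.9601, +0.2797)
∠(n_0, n_1) = 54.64°
δ = |180° − 54.64°| = 125.36°
125.36° > 2α = 77.32°  →  invalid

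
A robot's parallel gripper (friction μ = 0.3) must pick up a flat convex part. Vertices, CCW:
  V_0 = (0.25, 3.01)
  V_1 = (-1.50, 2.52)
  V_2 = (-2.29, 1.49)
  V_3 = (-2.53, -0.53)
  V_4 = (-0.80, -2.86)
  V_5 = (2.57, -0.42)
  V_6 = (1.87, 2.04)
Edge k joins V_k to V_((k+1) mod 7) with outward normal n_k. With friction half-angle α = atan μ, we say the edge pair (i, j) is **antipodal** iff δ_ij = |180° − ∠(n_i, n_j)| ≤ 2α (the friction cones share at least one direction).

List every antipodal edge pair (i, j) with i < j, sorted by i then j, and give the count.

count = 5; pairs: (0,4), (1,4), (2,5), (3,5), (3,6)

α = atan 0.3 = 16.70°;  2α = 33.40°
n_0 = (-0.2696, +0.9630)
n_1 = (-0.7935, +0.6086)
n_2 = (-0.9930, +0.1180)
n_3 = (-0.8029, -0.5961)
n_4 = (+0.5865, -0.8100)
n_5 = (+0.9618, +0.2737)
n_6 = (+0.5137, +0.8580)
  (0,1): δ = 143.13°  ·
  (0,2): δ = 112.42°  ·
  (0,3): δ = 69.05°  ·
  (0,4): δ = 20.26°  ✓
  (0,5): δ = 90.24°  ·
  (0,6): δ = 133.45°  ·
  (1,2): δ = 149.29°  ·
  (1,3): δ = 105.92°  ·
  (1,4): δ = 16.61°  ✓
  (1,5): δ = 53.37°  ·
  (1,6): δ = 96.58°  ·
  (2,3): δ = 136.63°  ·
  (2,4): δ = 47.32°  ·
  (2,5): δ = 22.66°  ✓
  (2,6): δ = 65.86°  ·
  (3,4): δ = 90.69°  ·
  (3,5): δ = 20.71°  ✓
  (3,6): δ = 22.49°  ✓
  (4,5): δ = 110.02°  ·
  (4,6): δ = 66.82°  ·
  (5,6): δ = 136.80°  ·
antipodal pairs: 5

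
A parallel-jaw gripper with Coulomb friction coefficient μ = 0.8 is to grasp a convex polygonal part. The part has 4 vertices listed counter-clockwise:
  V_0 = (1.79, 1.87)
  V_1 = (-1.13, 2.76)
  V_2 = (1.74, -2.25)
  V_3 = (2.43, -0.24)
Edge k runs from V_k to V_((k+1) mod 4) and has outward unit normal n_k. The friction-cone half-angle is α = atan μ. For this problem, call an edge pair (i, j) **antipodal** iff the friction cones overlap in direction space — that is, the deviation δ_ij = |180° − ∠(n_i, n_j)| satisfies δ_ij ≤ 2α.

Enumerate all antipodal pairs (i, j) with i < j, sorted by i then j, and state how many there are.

count = 3; pairs: (0,1), (1,2), (1,3)

α = atan 0.8 = 38.66°;  2α = 77.32°
n_0 = (+0.2916, +0.9566)
n_1 = (-0.8677, -0.4971)
n_2 = (+0.9458, -0.3247)
n_3 = (+0.9569, +0.2903)
  (0,1): δ = 43.24°  ✓
  (0,2): δ = 88.00°  ·
  (0,3): δ = 123.82°  ·
  (1,2): δ = 48.75°  ✓
  (1,3): δ = 12.93°  ✓
  (2,3): δ = 144.18°  ·
antipodal pairs: 3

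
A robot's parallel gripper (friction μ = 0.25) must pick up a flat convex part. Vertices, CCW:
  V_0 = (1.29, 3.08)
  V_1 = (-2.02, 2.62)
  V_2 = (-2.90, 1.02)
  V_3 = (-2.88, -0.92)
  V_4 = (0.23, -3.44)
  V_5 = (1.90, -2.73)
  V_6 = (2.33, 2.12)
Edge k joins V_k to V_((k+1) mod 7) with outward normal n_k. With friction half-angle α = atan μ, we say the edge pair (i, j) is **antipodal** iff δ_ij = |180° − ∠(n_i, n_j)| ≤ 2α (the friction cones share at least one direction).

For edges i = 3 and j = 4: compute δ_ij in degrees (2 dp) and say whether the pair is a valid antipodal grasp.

α = atan 0.25 = 14.04°;  2α = 28.07°
edge 3: e_3 = (+3.11, -2.52);  n_3 = (-0.6296, -0.7770)
edge 4: e_4 = (+1.67, +0.71);  n_4 = (+0.3913, -0.9203)
∠(n_3, n_4) = 62.05°
δ = |180° − 62.05°| = 117.95°
117.95° > 2α = 28.07°  →  invalid

δ = 117.95°, invalid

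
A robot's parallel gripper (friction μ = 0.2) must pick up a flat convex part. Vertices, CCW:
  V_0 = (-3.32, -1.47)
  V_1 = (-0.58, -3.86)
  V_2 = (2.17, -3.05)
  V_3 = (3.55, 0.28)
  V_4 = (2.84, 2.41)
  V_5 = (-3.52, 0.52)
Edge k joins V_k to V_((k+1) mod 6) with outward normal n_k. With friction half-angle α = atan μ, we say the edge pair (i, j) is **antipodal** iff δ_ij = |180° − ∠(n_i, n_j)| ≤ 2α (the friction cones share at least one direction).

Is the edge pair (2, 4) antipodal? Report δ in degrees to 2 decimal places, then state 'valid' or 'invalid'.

δ = 50.94°, invalid

α = atan 0.2 = 11.31°;  2α = 22.62°
edge 2: e_2 = (+1.38, +3.33);  n_2 = (+0.9238, -0.3828)
edge 4: e_4 = (-6.36, -1.89);  n_4 = (-0.2849, +0.9586)
∠(n_2, n_4) = 129.06°
δ = |180° − 129.06°| = 50.94°
50.94° > 2α = 22.62°  →  invalid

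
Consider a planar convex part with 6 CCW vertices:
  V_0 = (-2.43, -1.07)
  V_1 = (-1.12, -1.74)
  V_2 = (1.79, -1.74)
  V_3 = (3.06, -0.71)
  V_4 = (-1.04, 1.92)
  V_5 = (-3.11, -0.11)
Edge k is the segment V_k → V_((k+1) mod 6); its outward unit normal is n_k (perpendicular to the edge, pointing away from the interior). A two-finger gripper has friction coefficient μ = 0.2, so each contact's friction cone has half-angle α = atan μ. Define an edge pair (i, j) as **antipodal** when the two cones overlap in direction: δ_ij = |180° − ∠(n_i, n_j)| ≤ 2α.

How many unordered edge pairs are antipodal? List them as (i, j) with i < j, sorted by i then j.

count = 3; pairs: (0,3), (2,4), (3,5)

α = atan 0.2 = 11.31°;  2α = 22.62°
n_0 = (-0.4554, -0.8903)
n_1 = (+0.0000, -1.0000)
n_2 = (+0.6299, -0.7767)
n_3 = (+0.5399, +0.8417)
n_4 = (-0.7002, +0.7140)
n_5 = (-0.8160, -0.5780)
  (0,1): δ = 152.91°  ·
  (0,2): δ = 113.87°  ·
  (0,3): δ = 5.59°  ✓
  (0,4): δ = 71.53°  ·
  (0,5): δ = 152.40°  ·
  (1,2): δ = 140.96°  ·
  (1,3): δ = 32.68°  ·
  (1,4): δ = 44.44°  ·
  (1,5): δ = 125.31°  ·
  (2,3): δ = 71.72°  ·
  (2,4): δ = 5.40°  ✓
  (2,5): δ = 86.27°  ·
  (3,4): δ = 102.88°  ·
  (3,5): δ = 22.01°  ✓
  (4,5): δ = 99.13°  ·
antipodal pairs: 3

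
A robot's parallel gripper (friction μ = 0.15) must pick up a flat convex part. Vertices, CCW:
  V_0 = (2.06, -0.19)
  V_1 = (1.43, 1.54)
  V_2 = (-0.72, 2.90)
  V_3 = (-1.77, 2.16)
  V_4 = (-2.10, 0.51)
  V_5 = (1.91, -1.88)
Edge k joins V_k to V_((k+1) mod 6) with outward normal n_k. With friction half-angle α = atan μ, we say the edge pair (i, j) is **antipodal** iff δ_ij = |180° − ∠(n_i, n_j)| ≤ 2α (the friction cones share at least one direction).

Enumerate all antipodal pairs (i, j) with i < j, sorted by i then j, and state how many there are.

α = atan 0.15 = 8.53°;  2α = 17.06°
n_0 = (+0.9396, +0.3422)
n_1 = (+0.5346, +0.8451)
n_2 = (-0.5761, +0.8174)
n_3 = (-0.9806, +0.1961)
n_4 = (-0.5120, -0.8590)
n_5 = (+0.9961, -0.0884)
  (0,1): δ = 142.33°  ·
  (0,2): δ = 74.83°  ·
  (0,3): δ = 31.32°  ·
  (0,4): δ = 39.19°  ·
  (0,5): δ = 154.92°  ·
  (1,2): δ = 112.51°  ·
  (1,3): δ = 68.99°  ·
  (1,4): δ = 1.52°  ✓
  (1,5): δ = 117.24°  ·
  (2,3): δ = 136.48°  ·
  (2,4): δ = 65.97°  ·
  (2,5): δ = 49.75°  ·
  (3,4): δ = 109.49°  ·
  (3,5): δ = 6.24°  ✓
  (4,5): δ = 64.28°  ·
antipodal pairs: 2

count = 2; pairs: (1,4), (3,5)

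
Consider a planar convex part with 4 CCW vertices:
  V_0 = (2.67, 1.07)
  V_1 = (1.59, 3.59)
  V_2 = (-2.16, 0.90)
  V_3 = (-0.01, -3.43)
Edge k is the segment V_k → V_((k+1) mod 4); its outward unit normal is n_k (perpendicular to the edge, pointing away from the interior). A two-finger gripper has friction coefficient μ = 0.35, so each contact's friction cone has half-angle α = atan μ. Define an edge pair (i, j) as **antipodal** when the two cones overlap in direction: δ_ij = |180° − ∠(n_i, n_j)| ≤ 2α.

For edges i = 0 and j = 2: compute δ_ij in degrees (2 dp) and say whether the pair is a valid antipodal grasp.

δ = 3.21°, valid

α = atan 0.35 = 19.29°;  2α = 38.58°
edge 0: e_0 = (-1.08, +2.52);  n_0 = (+0.9191, +0.3939)
edge 2: e_2 = (+2.15, -4.33);  n_2 = (-0.8957, -0.4447)
∠(n_0, n_2) = 176.79°
δ = |180° − 176.79°| = 3.21°
3.21° ≤ 2α = 38.58°  →  valid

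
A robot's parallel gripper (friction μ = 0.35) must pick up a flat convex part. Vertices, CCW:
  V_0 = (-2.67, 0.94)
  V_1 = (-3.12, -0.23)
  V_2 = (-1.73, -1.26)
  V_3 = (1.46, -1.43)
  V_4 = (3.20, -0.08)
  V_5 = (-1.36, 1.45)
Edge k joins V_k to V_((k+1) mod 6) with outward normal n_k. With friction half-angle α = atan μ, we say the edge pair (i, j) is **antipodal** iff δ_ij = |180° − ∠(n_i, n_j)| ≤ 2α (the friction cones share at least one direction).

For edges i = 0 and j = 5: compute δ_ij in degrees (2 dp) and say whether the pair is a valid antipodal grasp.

δ = 132.31°, invalid

α = atan 0.35 = 19.29°;  2α = 38.58°
edge 0: e_0 = (-0.45, -1.17);  n_0 = (-0.9333, +0.3590)
edge 5: e_5 = (-1.31, -0.51);  n_5 = (-0.3628, +0.9319)
∠(n_0, n_5) = 47.69°
δ = |180° − 47.69°| = 132.31°
132.31° > 2α = 38.58°  →  invalid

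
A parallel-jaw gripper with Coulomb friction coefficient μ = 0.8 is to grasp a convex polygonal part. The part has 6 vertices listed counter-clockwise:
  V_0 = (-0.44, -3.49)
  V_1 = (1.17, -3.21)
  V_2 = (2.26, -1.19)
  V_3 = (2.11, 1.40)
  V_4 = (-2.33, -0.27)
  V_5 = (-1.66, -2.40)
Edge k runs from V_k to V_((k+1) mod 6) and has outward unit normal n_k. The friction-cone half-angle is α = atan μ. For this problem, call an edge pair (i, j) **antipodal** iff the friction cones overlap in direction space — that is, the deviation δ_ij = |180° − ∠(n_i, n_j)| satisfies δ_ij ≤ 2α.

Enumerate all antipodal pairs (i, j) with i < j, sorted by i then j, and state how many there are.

α = atan 0.8 = 38.66°;  2α = 77.32°
n_0 = (+0.1713, -0.9852)
n_1 = (+0.8801, -0.4749)
n_2 = (+0.9983, +0.0578)
n_3 = (-0.3520, +0.9360)
n_4 = (-0.9539, -0.3001)
n_5 = (-0.6663, -0.7457)
  (0,1): δ = 128.22°  ·
  (0,2): δ = 96.55°  ·
  (0,3): δ = 10.75°  ✓
  (0,4): δ = 97.60°  ·
  (0,5): δ = 128.36°  ·
  (1,2): δ = 148.33°  ·
  (1,3): δ = 41.04°  ✓
  (1,4): δ = 45.81°  ✓
  (1,5): δ = 76.57°  ✓
  (2,3): δ = 72.70°  ✓
  (2,4): δ = 14.15°  ✓
  (2,5): δ = 44.91°  ✓
  (3,4): δ = 93.15°  ·
  (3,5): δ = 62.39°  ✓
  (4,5): δ = 149.24°  ·
antipodal pairs: 8

count = 8; pairs: (0,3), (1,3), (1,4), (1,5), (2,3), (2,4), (2,5), (3,5)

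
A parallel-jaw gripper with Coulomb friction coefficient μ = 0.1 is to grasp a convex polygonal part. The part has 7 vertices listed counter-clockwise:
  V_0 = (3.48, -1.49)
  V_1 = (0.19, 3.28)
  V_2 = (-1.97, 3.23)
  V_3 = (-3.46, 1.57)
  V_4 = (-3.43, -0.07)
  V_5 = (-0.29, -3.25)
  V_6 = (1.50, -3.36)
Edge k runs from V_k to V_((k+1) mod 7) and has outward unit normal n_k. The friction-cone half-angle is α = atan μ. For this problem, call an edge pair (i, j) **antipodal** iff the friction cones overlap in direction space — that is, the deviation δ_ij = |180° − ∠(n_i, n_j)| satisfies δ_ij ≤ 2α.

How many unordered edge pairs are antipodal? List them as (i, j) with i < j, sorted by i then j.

α = atan 0.1 = 5.71°;  2α = 11.42°
n_0 = (+0.8232, +0.5678)
n_1 = (-0.0231, +0.9997)
n_2 = (-0.7442, +0.6680)
n_3 = (-0.9998, -0.0183)
n_4 = (-0.7116, -0.7026)
n_5 = (-0.0613, -0.9981)
n_6 = (+0.6866, -0.7270)
  (0,1): δ = 123.27°  ·
  (0,2): δ = 76.51°  ·
  (0,3): δ = 33.55°  ·
  (0,4): δ = 10.04°  ✓
  (0,5): δ = 51.89°  ·
  (0,6): δ = 98.77°  ·
  (1,2): δ = 133.24°  ·
  (1,3): δ = 90.28°  ·
  (1,4): δ = 46.69°  ·
  (1,5): δ = 4.84°  ✓
  (1,6): δ = 42.04°  ·
  (2,3): δ = 137.04°  ·
  (2,4): δ = 93.45°  ·
  (2,5): δ = 51.61°  ·
  (2,6): δ = 4.73°  ✓
  (3,4): δ = 136.41°  ·
  (3,5): δ = 94.56°  ·
  (3,6): δ = 47.68°  ·
  (4,5): δ = 138.15°  ·
  (4,6): δ = 91.27°  ·
  (5,6): δ = 133.12°  ·
antipodal pairs: 3

count = 3; pairs: (0,4), (1,5), (2,6)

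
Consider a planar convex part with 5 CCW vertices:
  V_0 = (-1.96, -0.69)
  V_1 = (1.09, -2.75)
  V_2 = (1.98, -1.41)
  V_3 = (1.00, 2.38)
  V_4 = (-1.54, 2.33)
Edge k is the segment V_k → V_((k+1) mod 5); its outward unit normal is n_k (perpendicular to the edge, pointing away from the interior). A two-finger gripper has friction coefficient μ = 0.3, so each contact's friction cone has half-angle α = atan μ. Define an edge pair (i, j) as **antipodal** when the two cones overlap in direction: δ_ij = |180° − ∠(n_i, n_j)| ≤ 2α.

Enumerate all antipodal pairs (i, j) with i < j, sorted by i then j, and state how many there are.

α = atan 0.3 = 16.70°;  2α = 33.40°
n_0 = (-0.5597, -0.8287)
n_1 = (+0.8330, -0.5533)
n_2 = (+0.9682, +0.2503)
n_3 = (-0.0197, +0.9998)
n_4 = (-0.9905, +0.1377)
  (0,1): δ = 89.56°  ·
  (0,2): δ = 41.47°  ·
  (0,3): δ = 35.16°  ·
  (0,4): δ = 116.12°  ·
  (1,2): δ = 131.91°  ·
  (1,3): δ = 55.28°  ·
  (1,4): δ = 25.67°  ✓
  (2,3): δ = 103.37°  ·
  (2,4): δ = 22.42°  ✓
  (3,4): δ = 99.05°  ·
antipodal pairs: 2

count = 2; pairs: (1,4), (2,4)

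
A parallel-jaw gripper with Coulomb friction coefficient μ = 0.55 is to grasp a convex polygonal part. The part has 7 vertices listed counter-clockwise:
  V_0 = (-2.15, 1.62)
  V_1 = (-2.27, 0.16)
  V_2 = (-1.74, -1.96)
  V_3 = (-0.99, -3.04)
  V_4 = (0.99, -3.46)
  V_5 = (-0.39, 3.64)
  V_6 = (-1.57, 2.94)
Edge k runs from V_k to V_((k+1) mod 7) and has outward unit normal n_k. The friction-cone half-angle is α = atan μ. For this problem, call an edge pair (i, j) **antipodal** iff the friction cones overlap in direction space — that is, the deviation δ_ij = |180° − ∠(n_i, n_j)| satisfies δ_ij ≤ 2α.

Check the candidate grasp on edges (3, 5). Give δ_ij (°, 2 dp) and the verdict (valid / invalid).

α = atan 0.55 = 28.81°;  2α = 57.62°
edge 3: e_3 = (+1.98, -0.42);  n_3 = (-0.2075, -0.9782)
edge 5: e_5 = (-1.18, -0.70);  n_5 = (-0.5102, +0.8601)
∠(n_3, n_5) = 137.35°
δ = |180° − 137.35°| = 42.65°
42.65° ≤ 2α = 57.62°  →  valid

δ = 42.65°, valid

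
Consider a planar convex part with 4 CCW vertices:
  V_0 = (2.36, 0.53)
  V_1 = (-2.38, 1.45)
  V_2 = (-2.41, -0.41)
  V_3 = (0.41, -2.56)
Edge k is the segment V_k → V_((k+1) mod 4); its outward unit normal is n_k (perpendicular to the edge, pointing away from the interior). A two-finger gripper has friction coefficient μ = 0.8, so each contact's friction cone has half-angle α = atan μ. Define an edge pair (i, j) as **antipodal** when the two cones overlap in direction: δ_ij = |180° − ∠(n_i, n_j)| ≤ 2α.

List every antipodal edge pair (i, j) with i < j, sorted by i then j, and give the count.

α = atan 0.8 = 38.66°;  2α = 77.32°
n_0 = (+0.1905, +0.9817)
n_1 = (-0.9999, +0.0161)
n_2 = (-0.6063, -0.7952)
n_3 = (+0.8457, -0.5337)
  (0,1): δ = 79.94°  ·
  (0,2): δ = 26.34°  ✓
  (0,3): δ = 68.73°  ✓
  (1,2): δ = 126.40°  ·
  (1,3): δ = 31.33°  ✓
  (2,3): δ = 84.93°  ·
antipodal pairs: 3

count = 3; pairs: (0,2), (0,3), (1,3)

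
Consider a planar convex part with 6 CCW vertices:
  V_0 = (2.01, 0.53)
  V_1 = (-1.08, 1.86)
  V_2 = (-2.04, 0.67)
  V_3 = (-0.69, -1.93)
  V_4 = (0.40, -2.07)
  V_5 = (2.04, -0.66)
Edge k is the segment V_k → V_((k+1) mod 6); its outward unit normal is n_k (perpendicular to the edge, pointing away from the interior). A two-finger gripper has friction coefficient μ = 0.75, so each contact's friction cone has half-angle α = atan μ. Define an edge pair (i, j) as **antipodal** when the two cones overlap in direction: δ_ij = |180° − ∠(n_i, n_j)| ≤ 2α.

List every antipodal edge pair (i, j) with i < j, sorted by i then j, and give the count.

count = 7; pairs: (0,2), (0,3), (0,4), (1,3), (1,4), (1,5), (2,5)

α = atan 0.75 = 36.87°;  2α = 73.74°
n_0 = (+0.3954, +0.9185)
n_1 = (-0.7783, +0.6279)
n_2 = (-0.8875, -0.4608)
n_3 = (-0.1274, -0.9919)
n_4 = (+0.6519, -0.7583)
n_5 = (+0.9997, +0.0252)
  (0,1): δ = 105.61°  ·
  (0,2): δ = 39.27°  ✓
  (0,3): δ = 15.97°  ✓
  (0,4): δ = 63.98°  ✓
  (0,5): δ = 114.73°  ·
  (1,2): δ = 113.67°  ·
  (1,3): δ = 58.43°  ✓
  (1,4): δ = 10.42°  ✓
  (1,5): δ = 40.34°  ✓
  (2,3): δ = 124.76°  ·
  (2,4): δ = 76.75°  ·
  (2,5): δ = 26.00°  ✓
  (3,4): δ = 131.99°  ·
  (3,5): δ = 81.24°  ·
  (4,5): δ = 129.24°  ·
antipodal pairs: 7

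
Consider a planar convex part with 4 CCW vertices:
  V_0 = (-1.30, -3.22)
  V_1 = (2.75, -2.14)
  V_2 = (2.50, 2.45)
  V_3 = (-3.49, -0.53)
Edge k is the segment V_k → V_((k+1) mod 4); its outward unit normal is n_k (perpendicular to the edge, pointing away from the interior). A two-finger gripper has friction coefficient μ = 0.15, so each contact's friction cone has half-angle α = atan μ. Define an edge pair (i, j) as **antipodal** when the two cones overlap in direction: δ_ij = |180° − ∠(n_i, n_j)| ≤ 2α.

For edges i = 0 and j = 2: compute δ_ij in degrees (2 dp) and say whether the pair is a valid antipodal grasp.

α = atan 0.15 = 8.53°;  2α = 17.06°
edge 0: e_0 = (+4.05, +1.08);  n_0 = (+0.2577, -0.9662)
edge 2: e_2 = (-5.99, -2.98);  n_2 = (-0.4454, +0.8953)
∠(n_0, n_2) = 168.48°
δ = |180° − 168.48°| = 11.52°
11.52° ≤ 2α = 17.06°  →  valid

δ = 11.52°, valid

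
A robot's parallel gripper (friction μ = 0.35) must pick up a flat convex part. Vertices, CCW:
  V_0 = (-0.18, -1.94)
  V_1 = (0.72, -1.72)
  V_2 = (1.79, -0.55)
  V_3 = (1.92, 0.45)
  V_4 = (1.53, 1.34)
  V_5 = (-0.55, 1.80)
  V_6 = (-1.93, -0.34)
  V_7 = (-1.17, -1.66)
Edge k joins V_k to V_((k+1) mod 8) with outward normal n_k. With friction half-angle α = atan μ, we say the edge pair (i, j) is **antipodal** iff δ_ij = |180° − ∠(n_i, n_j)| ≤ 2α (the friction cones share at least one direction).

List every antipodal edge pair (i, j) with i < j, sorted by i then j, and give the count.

count = 6; pairs: (0,4), (1,5), (2,5), (2,6), (3,6), (4,7)

α = atan 0.35 = 19.29°;  2α = 38.58°
n_0 = (+0.2375, -0.9714)
n_1 = (+0.7379, -0.6749)
n_2 = (+0.9917, -0.1289)
n_3 = (+0.9159, +0.4014)
n_4 = (+0.2159, +0.9764)
n_5 = (-0.8404, +0.5419)
n_6 = (-0.8666, -0.4990)
n_7 = (-0.2722, -0.9623)
  (0,1): δ = 146.18°  ·
  (0,2): δ = 111.14°  ·
  (0,3): δ = 80.07°  ·
  (0,4): δ = 26.21°  ✓
  (0,5): δ = 43.45°  ·
  (0,6): δ = 106.20°  ·
  (0,7): δ = 150.47°  ·
  (1,2): δ = 144.96°  ·
  (1,3): δ = 113.89°  ·
  (1,4): δ = 60.03°  ·
  (1,5): δ = 9.63°  ✓
  (1,6): δ = 72.38°  ·
  (1,7): δ = 116.65°  ·
  (2,3): δ = 148.93°  ·
  (2,4): δ = 95.06°  ·
  (2,5): δ = 25.41°  ✓
  (2,6): δ = 37.34°  ✓
  (2,7): δ = 81.61°  ·
  (3,4): δ = 126.13°  ·
  (3,5): δ = 56.48°  ·
  (3,6): δ = 6.27°  ✓
  (3,7): δ = 50.54°  ·
  (4,5): δ = 110.35°  ·
  (4,6): δ = 47.60°  ·
  (4,7): δ = 3.32°  ✓
  (5,6): δ = 117.25°  ·
  (5,7): δ = 72.98°  ·
  (6,7): δ = 135.72°  ·
antipodal pairs: 6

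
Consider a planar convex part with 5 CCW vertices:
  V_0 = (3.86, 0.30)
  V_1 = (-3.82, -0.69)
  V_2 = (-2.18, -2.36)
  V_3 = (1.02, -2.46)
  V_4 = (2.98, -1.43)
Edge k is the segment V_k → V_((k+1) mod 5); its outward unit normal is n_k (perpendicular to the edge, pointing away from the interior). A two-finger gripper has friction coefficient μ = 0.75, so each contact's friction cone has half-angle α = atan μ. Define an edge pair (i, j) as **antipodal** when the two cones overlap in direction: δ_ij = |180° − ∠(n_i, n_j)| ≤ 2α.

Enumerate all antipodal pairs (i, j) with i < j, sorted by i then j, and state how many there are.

α = atan 0.75 = 36.87°;  2α = 73.74°
n_0 = (-0.1278, +0.9918)
n_1 = (-0.7135, -0.7007)
n_2 = (-0.0312, -0.9995)
n_3 = (+0.4652, -0.8852)
n_4 = (+0.8913, -0.4534)
  (0,1): δ = 52.86°  ✓
  (0,2): δ = 9.14°  ✓
  (0,3): δ = 20.38°  ✓
  (0,4): δ = 55.69°  ✓
  (1,2): δ = 136.27°  ·
  (1,3): δ = 106.76°  ·
  (1,4): δ = 71.44°  ✓
  (2,3): δ = 150.49°  ·
  (2,4): δ = 115.17°  ·
  (3,4): δ = 144.68°  ·
antipodal pairs: 5

count = 5; pairs: (0,1), (0,2), (0,3), (0,4), (1,4)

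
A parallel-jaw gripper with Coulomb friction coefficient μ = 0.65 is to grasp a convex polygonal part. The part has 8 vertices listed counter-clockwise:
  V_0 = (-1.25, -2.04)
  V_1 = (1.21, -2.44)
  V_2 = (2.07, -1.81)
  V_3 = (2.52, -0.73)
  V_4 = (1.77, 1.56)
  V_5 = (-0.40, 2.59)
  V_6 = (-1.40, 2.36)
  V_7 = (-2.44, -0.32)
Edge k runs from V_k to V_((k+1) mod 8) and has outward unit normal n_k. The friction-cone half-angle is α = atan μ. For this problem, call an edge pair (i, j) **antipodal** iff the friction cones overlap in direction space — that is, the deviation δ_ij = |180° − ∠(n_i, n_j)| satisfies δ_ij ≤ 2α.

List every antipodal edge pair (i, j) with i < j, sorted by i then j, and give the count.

count = 12; pairs: (0,3), (0,4), (0,5), (1,4), (1,5), (1,6), (2,5), (2,6), (2,7), (3,6), (3,7), (4,7)

α = atan 0.65 = 33.02°;  2α = 66.05°
n_0 = (-0.1605, -0.9870)
n_1 = (+0.5910, -0.8067)
n_2 = (+0.9231, -0.3846)
n_3 = (+0.9503, +0.3112)
n_4 = (+0.4288, +0.9034)
n_5 = (-0.2241, +0.9746)
n_6 = (-0.9323, +0.3618)
n_7 = (-0.8224, -0.5690)
  (0,1): δ = 134.54°  ·
  (0,2): δ = 103.38°  ·
  (0,3): δ = 62.63°  ✓
  (0,4): δ = 16.16°  ✓
  (0,5): δ = 22.19°  ✓
  (0,6): δ = 78.03°  ·
  (0,7): δ = 133.91°  ·
  (1,2): δ = 148.84°  ·
  (1,3): δ = 108.09°  ·
  (1,4): δ = 61.62°  ✓
  (1,5): δ = 23.27°  ✓
  (1,6): δ = 32.57°  ✓
  (1,7): δ = 88.45°  ·
  (2,3): δ = 139.25°  ·
  (2,4): δ = 92.77°  ·
  (2,5): δ = 54.43°  ✓
  (2,6): δ = 1.41°  ✓
  (2,7): δ = 57.30°  ✓
  (3,4): δ = 133.53°  ·
  (3,5): δ = 95.18°  ·
  (3,6): δ = 39.34°  ✓
  (3,7): δ = 16.54°  ✓
  (4,5): δ = 141.66°  ·
  (4,6): δ = 85.82°  ·
  (4,7): δ = 29.93°  ✓
  (5,6): δ = 124.16°  ·
  (5,7): δ = 68.27°  ·
  (6,7): δ = 124.11°  ·
antipodal pairs: 12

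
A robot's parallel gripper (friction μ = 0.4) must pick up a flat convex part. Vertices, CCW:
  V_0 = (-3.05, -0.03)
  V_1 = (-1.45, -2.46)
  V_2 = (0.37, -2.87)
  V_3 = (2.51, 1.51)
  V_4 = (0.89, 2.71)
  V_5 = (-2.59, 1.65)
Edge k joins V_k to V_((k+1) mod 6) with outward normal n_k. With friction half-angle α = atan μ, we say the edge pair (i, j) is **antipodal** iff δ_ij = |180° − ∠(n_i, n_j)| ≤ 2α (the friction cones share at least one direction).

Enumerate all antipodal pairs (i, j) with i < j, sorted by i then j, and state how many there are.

α = atan 0.4 = 21.80°;  2α = 43.60°
n_0 = (-0.8352, -0.5499)
n_1 = (-0.2198, -0.9756)
n_2 = (+0.8985, -0.4390)
n_3 = (+0.5952, +0.8036)
n_4 = (-0.2914, +0.9566)
n_5 = (-0.9645, +0.2641)
  (0,1): δ = 136.06°  ·
  (0,2): δ = 59.40°  ·
  (0,3): δ = 20.11°  ✓
  (0,4): δ = 73.58°  ·
  (0,5): δ = 131.32°  ·
  (1,2): δ = 103.34°  ·
  (1,3): δ = 23.83°  ✓
  (1,4): δ = 29.64°  ✓
  (1,5): δ = 87.38°  ·
  (2,3): δ = 100.49°  ·
  (2,4): δ = 47.02°  ·
  (2,5): δ = 10.73°  ✓
  (3,4): δ = 126.53°  ·
  (3,5): δ = 68.78°  ·
  (4,5): δ = 122.25°  ·
antipodal pairs: 4

count = 4; pairs: (0,3), (1,3), (1,4), (2,5)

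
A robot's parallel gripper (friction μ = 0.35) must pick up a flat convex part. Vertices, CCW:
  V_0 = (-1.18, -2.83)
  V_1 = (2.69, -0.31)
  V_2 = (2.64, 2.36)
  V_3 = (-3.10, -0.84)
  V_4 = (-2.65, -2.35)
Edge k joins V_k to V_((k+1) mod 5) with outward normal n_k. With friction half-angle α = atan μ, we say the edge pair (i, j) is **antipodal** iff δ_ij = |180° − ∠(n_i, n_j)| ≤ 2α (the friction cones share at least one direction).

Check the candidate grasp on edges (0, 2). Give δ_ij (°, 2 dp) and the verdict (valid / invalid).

α = atan 0.35 = 19.29°;  2α = 38.58°
edge 0: e_0 = (+3.87, +2.52);  n_0 = (+0.5457, -0.8380)
edge 2: e_2 = (-5.74, -3.20);  n_2 = (-0.4869, +0.8734)
∠(n_0, n_2) = 176.07°
δ = |180° − 176.07°| = 3.93°
3.93° ≤ 2α = 38.58°  →  valid

δ = 3.93°, valid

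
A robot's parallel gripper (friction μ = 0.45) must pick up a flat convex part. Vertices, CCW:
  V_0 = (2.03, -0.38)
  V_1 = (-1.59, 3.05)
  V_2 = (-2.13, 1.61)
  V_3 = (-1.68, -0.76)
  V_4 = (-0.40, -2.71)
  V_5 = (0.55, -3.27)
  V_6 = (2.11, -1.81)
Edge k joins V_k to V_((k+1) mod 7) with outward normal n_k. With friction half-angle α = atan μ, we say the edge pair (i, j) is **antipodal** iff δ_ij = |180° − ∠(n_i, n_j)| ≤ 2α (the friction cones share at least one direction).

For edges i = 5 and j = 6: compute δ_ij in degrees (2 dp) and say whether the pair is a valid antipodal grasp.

α = atan 0.45 = 24.23°;  2α = 48.46°
edge 5: e_5 = (+1.56, +1.46);  n_5 = (+0.6833, -0.7301)
edge 6: e_6 = (-0.08, +1.43);  n_6 = (+0.9984, +0.0559)
∠(n_5, n_6) = 50.10°
δ = |180° − 50.10°| = 129.90°
129.90° > 2α = 48.46°  →  invalid

δ = 129.90°, invalid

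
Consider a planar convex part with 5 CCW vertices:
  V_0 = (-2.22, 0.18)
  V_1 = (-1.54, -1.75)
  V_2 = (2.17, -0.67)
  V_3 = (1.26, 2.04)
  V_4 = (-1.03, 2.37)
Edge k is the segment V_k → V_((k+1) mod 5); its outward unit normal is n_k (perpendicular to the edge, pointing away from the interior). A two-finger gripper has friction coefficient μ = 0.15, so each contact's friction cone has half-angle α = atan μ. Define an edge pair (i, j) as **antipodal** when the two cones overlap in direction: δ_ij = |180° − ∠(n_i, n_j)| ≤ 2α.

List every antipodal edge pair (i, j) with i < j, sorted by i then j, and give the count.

count = 1; pairs: (0,2)

α = atan 0.15 = 8.53°;  2α = 17.06°
n_0 = (-0.9432, -0.3323)
n_1 = (+0.2795, -0.9601)
n_2 = (+0.9480, +0.3183)
n_3 = (+0.1426, +0.9898)
n_4 = (-0.8787, +0.4774)
  (0,1): δ = 93.18°  ·
  (0,2): δ = 0.85°  ✓
  (0,3): δ = 62.39°  ·
  (0,4): δ = 132.07°  ·
  (1,2): δ = 87.67°  ·
  (1,3): δ = 24.43°  ·
  (1,4): δ = 45.25°  ·
  (2,3): δ = 116.76°  ·
  (2,4): δ = 47.08°  ·
  (3,4): δ = 110.32°  ·
antipodal pairs: 1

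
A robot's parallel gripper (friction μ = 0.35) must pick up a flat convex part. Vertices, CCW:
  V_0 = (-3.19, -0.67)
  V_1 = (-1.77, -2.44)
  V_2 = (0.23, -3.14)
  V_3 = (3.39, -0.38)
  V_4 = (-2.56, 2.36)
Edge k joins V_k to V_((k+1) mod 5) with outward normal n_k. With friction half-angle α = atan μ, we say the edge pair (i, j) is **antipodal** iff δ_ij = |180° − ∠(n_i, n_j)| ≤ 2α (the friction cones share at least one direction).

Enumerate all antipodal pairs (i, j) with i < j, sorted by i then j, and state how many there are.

α = atan 0.35 = 19.29°;  2α = 38.58°
n_0 = (-0.7800, -0.6258)
n_1 = (-0.3304, -0.9439)
n_2 = (+0.6578, -0.7532)
n_3 = (+0.4183, +0.9083)
n_4 = (-0.9791, +0.2036)
  (0,1): δ = 148.03°  ·
  (0,2): δ = 87.60°  ·
  (0,3): δ = 26.54°  ✓
  (0,4): δ = 129.52°  ·
  (1,2): δ = 119.58°  ·
  (1,3): δ = 5.44°  ✓
  (1,4): δ = 97.54°  ·
  (2,3): δ = 65.86°  ·
  (2,4): δ = 37.12°  ✓
  (3,4): δ = 77.02°  ·
antipodal pairs: 3

count = 3; pairs: (0,3), (1,3), (2,4)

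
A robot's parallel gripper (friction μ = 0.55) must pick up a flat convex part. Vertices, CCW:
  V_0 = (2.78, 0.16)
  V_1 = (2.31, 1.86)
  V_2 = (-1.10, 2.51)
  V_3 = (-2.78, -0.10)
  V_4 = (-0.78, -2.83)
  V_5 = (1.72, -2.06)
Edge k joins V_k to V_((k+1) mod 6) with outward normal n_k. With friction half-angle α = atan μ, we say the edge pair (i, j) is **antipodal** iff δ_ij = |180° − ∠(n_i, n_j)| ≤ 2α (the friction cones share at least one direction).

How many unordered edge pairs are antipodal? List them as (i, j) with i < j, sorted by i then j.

α = atan 0.55 = 28.81°;  2α = 57.62°
n_0 = (+0.9638, +0.2665)
n_1 = (+0.1872, +0.9823)
n_2 = (-0.8409, +0.5412)
n_3 = (-0.8067, -0.5910)
n_4 = (+0.2944, -0.9557)
n_5 = (+0.9024, -0.4309)
  (0,1): δ = 116.25°  ·
  (0,2): δ = 48.22°  ✓
  (0,3): δ = 20.77°  ✓
  (0,4): δ = 91.66°  ·
  (0,5): δ = 139.02°  ·
  (1,2): δ = 111.98°  ·
  (1,3): δ = 42.98°  ✓
  (1,4): δ = 27.91°  ✓
  (1,5): δ = 75.27°  ·
  (2,3): δ = 111.00°  ·
  (2,4): δ = 40.11°  ✓
  (2,5): δ = 7.25°  ✓
  (3,4): δ = 109.11°  ·
  (3,5): δ = 61.75°  ·
  (4,5): δ = 132.64°  ·
antipodal pairs: 6

count = 6; pairs: (0,2), (0,3), (1,3), (1,4), (2,4), (2,5)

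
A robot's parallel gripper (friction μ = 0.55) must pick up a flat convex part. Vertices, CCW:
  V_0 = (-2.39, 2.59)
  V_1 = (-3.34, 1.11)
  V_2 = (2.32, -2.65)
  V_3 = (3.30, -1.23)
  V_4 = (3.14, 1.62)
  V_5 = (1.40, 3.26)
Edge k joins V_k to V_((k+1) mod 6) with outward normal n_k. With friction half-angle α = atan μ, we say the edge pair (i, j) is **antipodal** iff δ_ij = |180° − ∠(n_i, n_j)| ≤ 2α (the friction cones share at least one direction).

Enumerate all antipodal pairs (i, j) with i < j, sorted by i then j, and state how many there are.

α = atan 0.55 = 28.81°;  2α = 57.62°
n_0 = (-0.8415, +0.5402)
n_1 = (-0.5533, -0.8330)
n_2 = (+0.8230, -0.5680)
n_3 = (+0.9984, +0.0561)
n_4 = (+0.6859, +0.7277)
n_5 = (-0.1741, +0.9847)
  (0,1): δ = 90.90°  ·
  (0,2): δ = 1.92°  ✓
  (0,3): δ = 35.91°  ✓
  (0,4): δ = 79.39°  ·
  (0,5): δ = 132.72°  ·
  (1,2): δ = 91.01°  ·
  (1,3): δ = 53.19°  ✓
  (1,4): δ = 9.71°  ✓
  (1,5): δ = 43.62°  ✓
  (2,3): δ = 142.18°  ·
  (2,4): δ = 98.69°  ·
  (2,5): δ = 45.36°  ✓
  (3,4): δ = 136.52°  ·
  (3,5): δ = 83.19°  ·
  (4,5): δ = 126.67°  ·
antipodal pairs: 6

count = 6; pairs: (0,2), (0,3), (1,3), (1,4), (1,5), (2,5)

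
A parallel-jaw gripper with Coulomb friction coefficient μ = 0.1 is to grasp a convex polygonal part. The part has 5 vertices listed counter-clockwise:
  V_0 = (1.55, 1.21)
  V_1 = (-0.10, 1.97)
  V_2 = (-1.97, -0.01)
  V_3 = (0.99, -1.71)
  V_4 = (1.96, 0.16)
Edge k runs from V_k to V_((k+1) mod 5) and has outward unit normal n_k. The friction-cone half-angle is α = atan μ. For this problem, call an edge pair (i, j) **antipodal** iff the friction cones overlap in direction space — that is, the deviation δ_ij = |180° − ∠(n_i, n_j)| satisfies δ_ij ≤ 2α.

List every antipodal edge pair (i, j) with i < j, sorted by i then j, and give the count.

α = atan 0.1 = 5.71°;  2α = 11.42°
n_0 = (+0.4184, +0.9083)
n_1 = (-0.7270, +0.6866)
n_2 = (-0.4980, -0.8672)
n_3 = (+0.8877, -0.4605)
n_4 = (+0.9315, +0.3637)
  (0,1): δ = 108.63°  ·
  (0,2): δ = 5.14°  ✓
  (0,3): δ = 87.31°  ·
  (0,4): δ = 136.06°  ·
  (1,2): δ = 76.51°  ·
  (1,3): δ = 15.95°  ·
  (1,4): δ = 64.69°  ·
  (2,3): δ = 87.55°  ·
  (2,4): δ = 38.80°  ·
  (3,4): δ = 131.25°  ·
antipodal pairs: 1

count = 1; pairs: (0,2)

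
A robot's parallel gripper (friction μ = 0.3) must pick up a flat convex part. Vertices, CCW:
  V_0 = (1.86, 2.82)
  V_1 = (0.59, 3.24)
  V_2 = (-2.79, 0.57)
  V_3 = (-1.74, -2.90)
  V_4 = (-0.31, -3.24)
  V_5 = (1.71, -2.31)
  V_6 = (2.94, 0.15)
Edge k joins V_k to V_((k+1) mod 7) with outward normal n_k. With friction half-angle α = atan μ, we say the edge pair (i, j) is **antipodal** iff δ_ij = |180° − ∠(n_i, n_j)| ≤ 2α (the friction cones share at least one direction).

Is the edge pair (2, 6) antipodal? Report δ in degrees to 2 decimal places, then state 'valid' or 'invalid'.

α = atan 0.3 = 16.70°;  2α = 33.40°
edge 2: e_2 = (+1.05, -3.47);  n_2 = (-0.9571, -0.2896)
edge 6: e_6 = (-1.08, +2.67);  n_6 = (+0.9270, +0.3750)
∠(n_2, n_6) = 174.81°
δ = |180° − 174.81°| = 5.19°
5.19° ≤ 2α = 33.40°  →  valid

δ = 5.19°, valid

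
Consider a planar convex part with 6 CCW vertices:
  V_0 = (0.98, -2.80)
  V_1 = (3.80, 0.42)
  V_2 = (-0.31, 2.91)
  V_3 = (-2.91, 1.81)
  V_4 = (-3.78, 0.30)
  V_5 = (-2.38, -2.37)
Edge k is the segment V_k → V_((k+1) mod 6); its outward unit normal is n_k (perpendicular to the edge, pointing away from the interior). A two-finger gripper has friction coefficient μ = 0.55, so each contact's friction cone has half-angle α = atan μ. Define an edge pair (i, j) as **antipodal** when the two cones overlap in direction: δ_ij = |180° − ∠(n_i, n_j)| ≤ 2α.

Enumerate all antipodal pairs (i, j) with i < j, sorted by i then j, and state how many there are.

α = atan 0.55 = 28.81°;  2α = 57.62°
n_0 = (+0.7523, -0.6588)
n_1 = (+0.5182, +0.8553)
n_2 = (-0.3896, +0.9210)
n_3 = (-0.8665, +0.4992)
n_4 = (-0.8856, -0.4644)
n_5 = (-0.1269, -0.9919)
  (0,1): δ = 80.00°  ·
  (0,2): δ = 25.86°  ✓
  (0,3): δ = 11.26°  ✓
  (0,4): δ = 68.88°  ·
  (0,5): δ = 123.92°  ·
  (1,2): δ = 125.86°  ·
  (1,3): δ = 88.74°  ·
  (1,4): δ = 31.12°  ✓
  (1,5): δ = 23.92°  ✓
  (2,3): δ = 142.88°  ·
  (2,4): δ = 85.26°  ·
  (2,5): δ = 30.22°  ✓
  (3,4): δ = 122.38°  ·
  (3,5): δ = 67.34°  ·
  (4,5): δ = 124.96°  ·
antipodal pairs: 5

count = 5; pairs: (0,2), (0,3), (1,4), (1,5), (2,5)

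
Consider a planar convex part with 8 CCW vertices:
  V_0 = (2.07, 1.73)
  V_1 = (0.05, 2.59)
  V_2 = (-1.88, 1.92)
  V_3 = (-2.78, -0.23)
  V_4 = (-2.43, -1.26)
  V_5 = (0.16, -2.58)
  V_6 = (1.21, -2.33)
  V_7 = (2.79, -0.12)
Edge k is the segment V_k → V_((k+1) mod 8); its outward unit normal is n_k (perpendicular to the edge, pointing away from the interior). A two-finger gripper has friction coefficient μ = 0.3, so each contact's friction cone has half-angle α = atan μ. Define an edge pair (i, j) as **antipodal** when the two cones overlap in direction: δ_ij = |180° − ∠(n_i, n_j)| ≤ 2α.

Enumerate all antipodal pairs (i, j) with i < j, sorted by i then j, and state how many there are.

α = atan 0.3 = 16.70°;  2α = 33.40°
n_0 = (+0.3917, +0.9201)
n_1 = (-0.3280, +0.9447)
n_2 = (-0.9224, +0.3861)
n_3 = (-0.9468, -0.3217)
n_4 = (-0.4541, -0.8910)
n_5 = (+0.2316, -0.9728)
n_6 = (+0.8135, -0.5816)
n_7 = (+0.9319, +0.3627)
  (0,1): δ = 137.79°  ·
  (0,2): δ = 89.65°  ·
  (0,3): δ = 48.17°  ·
  (0,4): δ = 3.94°  ✓
  (0,5): δ = 36.45°  ·
  (0,6): δ = 77.50°  ·
  (0,7): δ = 134.33°  ·
  (1,2): δ = 131.86°  ·
  (1,3): δ = 90.38°  ·
  (1,4): δ = 46.15°  ·
  (1,5): δ = 5.75°  ✓
  (1,6): δ = 35.29°  ·
  (1,7): δ = 92.12°  ·
  (2,3): δ = 138.52°  ·
  (2,4): δ = 94.29°  ·
  (2,5): δ = 53.89°  ·
  (2,6): δ = 12.85°  ✓
  (2,7): δ = 43.98°  ·
  (3,4): δ = 135.77°  ·
  (3,5): δ = 95.38°  ·
  (3,6): δ = 54.33°  ·
  (3,7): δ = 2.50°  ✓
  (4,5): δ = 139.60°  ·
  (4,6): δ = 98.56°  ·
  (4,7): δ = 41.73°  ·
  (5,6): δ = 138.95°  ·
  (5,7): δ = 82.13°  ·
  (6,7): δ = 123.17°  ·
antipodal pairs: 4

count = 4; pairs: (0,4), (1,5), (2,6), (3,7)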